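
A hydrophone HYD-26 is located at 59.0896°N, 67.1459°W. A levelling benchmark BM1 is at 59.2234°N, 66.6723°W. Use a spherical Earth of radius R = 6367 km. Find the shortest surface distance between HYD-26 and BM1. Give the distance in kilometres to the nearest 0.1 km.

Δφ = 0.1338°,  Δλ = 0.4736°
a = sin²(Δφ/2) + cos φ₁ cos φ₂ sin²(Δλ/2) = 0.000006
c = 2·arcsin(√a) = 0.004839 rad = 0.2772°
d = R·c = 6367 × 0.004839 = 30.8 km

30.8 km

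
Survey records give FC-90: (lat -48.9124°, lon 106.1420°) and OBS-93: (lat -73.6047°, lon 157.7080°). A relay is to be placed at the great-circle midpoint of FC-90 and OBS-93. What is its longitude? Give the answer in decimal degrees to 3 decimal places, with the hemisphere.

Bx = cos φ₂ cos Δλ = 0.175458,  By = cos φ₂ sin Δλ = 0.221103
φₘ = atan2(sin φ₁ + sin φ₂, √((cos φ₁ + Bx)² + By²)) = -63.30120°
λₘ = λ₁ + atan2(By, cos φ₁ + Bx) = 121.01288°

121.013°E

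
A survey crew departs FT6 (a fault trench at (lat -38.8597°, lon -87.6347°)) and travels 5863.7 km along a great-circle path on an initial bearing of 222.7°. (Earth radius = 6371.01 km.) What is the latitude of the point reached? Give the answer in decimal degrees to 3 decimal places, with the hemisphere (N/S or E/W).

δ = d/R = 5863.7/6371.01 = 0.920372 rad
φ₂ = arcsin(sin φ₁ cos δ + cos φ₁ sin δ cos θ)
   = arcsin(-0.62742·0.60552 + 0.77868·0.79583·-0.73491) = -56.65131°
λ₂ = λ₁ + atan2(sin θ sin δ cos φ₁, cos δ − sin φ₁ sin φ₂) = -166.67027°

56.651°S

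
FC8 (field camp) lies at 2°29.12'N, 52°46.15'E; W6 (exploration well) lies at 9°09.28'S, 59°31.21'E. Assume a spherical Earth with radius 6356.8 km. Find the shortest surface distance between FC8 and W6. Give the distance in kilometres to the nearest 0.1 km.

FC8: φ = +2.48533°, λ = +52.76917°
W6: φ = -9.15467°, λ = +59.52017°
Δφ = -11.6400°,  Δλ = 6.7510°
a = sin²(Δφ/2) + cos φ₁ cos φ₂ sin²(Δλ/2) = 0.013702
c = 2·arcsin(√a) = 0.234650 rad = 13.4445°
d = R·c = 6356.8 × 0.234650 = 1491.6 km

1491.6 km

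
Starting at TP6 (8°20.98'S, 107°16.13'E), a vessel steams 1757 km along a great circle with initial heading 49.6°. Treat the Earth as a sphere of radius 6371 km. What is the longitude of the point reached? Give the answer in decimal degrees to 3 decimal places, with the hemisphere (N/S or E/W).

119.244°E

TP6: φ = -8.34967°, λ = +107.26883°
δ = d/R = 1757/6371 = 0.275781 rad
φ₂ = arcsin(sin φ₁ cos δ + cos φ₁ sin δ cos θ)
   = arcsin(-0.14521·0.96221 + 0.98940·0.27230·0.64812) = 1.99915°
λ₂ = λ₁ + atan2(sin θ sin δ cos φ₁, cos δ − sin φ₁ sin φ₂) = 119.24425°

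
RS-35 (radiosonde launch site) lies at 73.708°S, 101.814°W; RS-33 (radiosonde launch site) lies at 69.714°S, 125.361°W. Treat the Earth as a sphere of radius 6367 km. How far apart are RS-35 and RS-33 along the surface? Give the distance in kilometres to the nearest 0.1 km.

924.7 km

Δφ = 3.9940°,  Δλ = -23.5470°
a = sin²(Δφ/2) + cos φ₁ cos φ₂ sin²(Δλ/2) = 0.005264
c = 2·arcsin(√a) = 0.145231 rad = 8.3211°
d = R·c = 6367 × 0.145231 = 924.7 km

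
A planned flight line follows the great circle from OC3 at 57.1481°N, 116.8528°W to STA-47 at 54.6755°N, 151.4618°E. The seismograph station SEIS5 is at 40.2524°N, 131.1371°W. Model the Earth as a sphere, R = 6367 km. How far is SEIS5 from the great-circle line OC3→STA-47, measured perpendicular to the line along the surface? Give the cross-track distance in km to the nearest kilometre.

2136 km

δ₁₃ = central angle OC3→SEIS5 = 0.336138 rad  (haversine)
θ₁₃ = bearing OC3→SEIS5 = 214.813°,  θ₁₂ = bearing OC3→STA-47 = 308.327°
dₓₜ = R·arcsin(sin δ₁₃ · sin(θ₁₃ − θ₁₂)) = 6367·arcsin(0.32984·sin(-93.514°)) = -2136.012 km
|dₓₜ| = 2136.012 km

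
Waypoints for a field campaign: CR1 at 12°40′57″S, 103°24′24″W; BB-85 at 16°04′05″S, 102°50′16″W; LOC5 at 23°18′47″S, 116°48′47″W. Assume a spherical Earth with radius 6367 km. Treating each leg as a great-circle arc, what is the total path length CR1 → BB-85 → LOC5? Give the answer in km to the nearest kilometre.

2049 km

CR1: φ = -12.68250°, λ = -103.40667°
BB-85: φ = -16.06806°, λ = -102.83778°
LOC5: φ = -23.31306°, λ = -116.81306°
CR1→BB-85: c = 0.059866 rad, d = 381.17 km
BB-85→LOC5: c = 0.261920 rad, d = 1667.64 km
Total = 381.17 + 1667.64 = 2048.81 km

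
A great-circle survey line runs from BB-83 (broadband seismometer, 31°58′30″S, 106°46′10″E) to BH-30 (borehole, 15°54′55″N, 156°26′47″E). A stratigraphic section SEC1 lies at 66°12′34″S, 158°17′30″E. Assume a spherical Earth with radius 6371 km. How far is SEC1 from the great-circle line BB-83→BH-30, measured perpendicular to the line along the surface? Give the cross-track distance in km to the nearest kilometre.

4964 km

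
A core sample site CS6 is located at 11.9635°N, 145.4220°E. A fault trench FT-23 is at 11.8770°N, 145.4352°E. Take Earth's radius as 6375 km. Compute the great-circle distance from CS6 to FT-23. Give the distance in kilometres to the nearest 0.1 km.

9.7 km

Δφ = -0.0865°,  Δλ = 0.0132°
a = sin²(Δφ/2) + cos φ₁ cos φ₂ sin²(Δλ/2) = 0.000001
c = 2·arcsin(√a) = 0.001526 rad = 0.0875°
d = R·c = 6375 × 0.001526 = 9.7 km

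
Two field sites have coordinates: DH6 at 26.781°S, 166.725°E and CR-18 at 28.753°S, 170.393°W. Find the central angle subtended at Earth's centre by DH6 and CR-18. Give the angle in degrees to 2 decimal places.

20.31°

Δφ = -1.9720°,  Δλ = 22.8820°
a = sin²(Δφ/2) + cos φ₁ cos φ₂ sin²(Δλ/2) = 0.031091
c = 2·arcsin(√a) = 0.354506 rad = 20.3117°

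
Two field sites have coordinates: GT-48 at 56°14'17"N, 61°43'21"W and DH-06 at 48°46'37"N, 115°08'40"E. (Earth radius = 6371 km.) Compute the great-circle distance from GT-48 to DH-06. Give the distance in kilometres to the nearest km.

GT-48: φ = +56.23806°, λ = -61.72250°
DH-06: φ = +48.77694°, λ = +115.14444°
Δφ = -7.4611°,  Δλ = 176.8669°
a = sin²(Δφ/2) + cos φ₁ cos φ₂ sin²(Δλ/2) = 0.370190
c = 2·arcsin(√a) = 1.308168 rad = 74.9525°
d = R·c = 6371 × 1.308168 = 8334.3 km

8334 km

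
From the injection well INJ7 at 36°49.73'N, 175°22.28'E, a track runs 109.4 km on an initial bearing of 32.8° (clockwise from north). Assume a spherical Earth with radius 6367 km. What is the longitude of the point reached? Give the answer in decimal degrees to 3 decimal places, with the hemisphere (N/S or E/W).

INJ7: φ = +36.82883°, λ = +175.37133°
δ = d/R = 109.4/6367 = 0.017182 rad
φ₂ = arcsin(sin φ₁ cos δ + cos φ₁ sin δ cos θ)
   = arcsin(0.59943·0.99985 + 0.80043·0.01718·0.84057) = 37.65446°
λ₂ = λ₁ + atan2(sin θ sin δ cos φ₁, cos δ − sin φ₁ sin φ₂) = 176.04492°

176.045°E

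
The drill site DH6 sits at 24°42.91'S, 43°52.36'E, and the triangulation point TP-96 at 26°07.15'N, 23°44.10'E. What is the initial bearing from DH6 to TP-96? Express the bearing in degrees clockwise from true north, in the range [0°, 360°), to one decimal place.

337.7°

DH6: φ = -24.71517°, λ = +43.87267°
TP-96: φ = +26.11917°, λ = +23.73500°
Δλ = -20.1377°
y = sin Δλ · cos φ₂ = -0.309120
x = cos φ₁ sin φ₂ − sin φ₁ cos φ₂ cos Δλ = 0.752374
θ = atan2(y, x) = -22.3358° → 337.6642° (mod 360°)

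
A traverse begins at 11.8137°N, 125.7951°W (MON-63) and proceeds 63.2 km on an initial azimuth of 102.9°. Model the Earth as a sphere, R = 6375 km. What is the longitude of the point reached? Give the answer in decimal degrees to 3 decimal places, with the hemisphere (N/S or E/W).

δ = d/R = 63.2/6375 = 0.009914 rad
φ₂ = arcsin(sin φ₁ cos δ + cos φ₁ sin δ cos θ)
   = arcsin(0.20473·0.99995 + 0.97882·0.00991·-0.22325) = 11.68633°
λ₂ = λ₁ + atan2(sin θ sin δ cos φ₁, cos δ − sin φ₁ sin φ₂) = -125.22970°

125.230°W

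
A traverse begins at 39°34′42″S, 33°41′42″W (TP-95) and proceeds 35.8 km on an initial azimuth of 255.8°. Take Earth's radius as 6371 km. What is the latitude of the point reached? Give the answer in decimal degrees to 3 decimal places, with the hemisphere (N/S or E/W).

TP-95: φ = -39.57833°, λ = -33.69500°
δ = d/R = 35.8/6371 = 0.005619 rad
φ₂ = arcsin(sin φ₁ cos δ + cos φ₁ sin δ cos θ)
   = arcsin(-0.63713·0.99998 + 0.77075·0.00562·-0.24531) = -39.65661°
λ₂ = λ₁ + atan2(sin θ sin δ cos φ₁, cos δ − sin φ₁ sin φ₂) = -34.10041°

39.657°S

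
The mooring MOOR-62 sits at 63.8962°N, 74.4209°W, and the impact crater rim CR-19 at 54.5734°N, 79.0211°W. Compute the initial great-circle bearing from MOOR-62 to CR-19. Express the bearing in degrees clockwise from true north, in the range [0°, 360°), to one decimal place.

Δλ = -4.6002°
y = sin Δλ · cos φ₂ = -0.046490
x = cos φ₁ sin φ₂ − sin φ₁ cos φ₂ cos Δλ = -0.160320
θ = atan2(y, x) = -163.8287° → 196.1713° (mod 360°)

196.2°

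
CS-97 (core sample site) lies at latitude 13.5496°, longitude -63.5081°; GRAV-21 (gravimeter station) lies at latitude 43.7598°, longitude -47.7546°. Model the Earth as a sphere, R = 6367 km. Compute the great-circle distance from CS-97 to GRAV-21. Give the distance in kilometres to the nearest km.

Δφ = 30.2102°,  Δλ = 15.7535°
a = sin²(Δφ/2) + cos φ₁ cos φ₂ sin²(Δλ/2) = 0.081094
c = 2·arcsin(√a) = 0.577534 rad = 33.0902°
d = R·c = 6367 × 0.577534 = 3677.2 km

3677 km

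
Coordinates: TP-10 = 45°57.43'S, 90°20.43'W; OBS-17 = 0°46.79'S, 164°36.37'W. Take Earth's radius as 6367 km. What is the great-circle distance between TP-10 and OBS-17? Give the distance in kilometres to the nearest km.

TP-10: φ = -45.95717°, λ = -90.34050°
OBS-17: φ = -0.77983°, λ = -164.60617°
Δφ = 45.1773°,  Δλ = -74.2657°
a = sin²(Δφ/2) + cos φ₁ cos φ₂ sin²(Δλ/2) = 0.400856
c = 2·arcsin(√a) = 1.371186 rad = 78.5632°
d = R·c = 6367 × 1.371186 = 8730.3 km

8730 km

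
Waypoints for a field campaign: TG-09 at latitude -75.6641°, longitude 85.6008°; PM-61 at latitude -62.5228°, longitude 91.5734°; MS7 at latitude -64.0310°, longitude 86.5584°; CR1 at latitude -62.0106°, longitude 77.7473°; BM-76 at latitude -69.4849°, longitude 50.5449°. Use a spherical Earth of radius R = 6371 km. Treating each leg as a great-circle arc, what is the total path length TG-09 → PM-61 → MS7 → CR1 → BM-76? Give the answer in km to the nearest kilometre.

TG-09→PM-61: c = 0.232071 rad, d = 1478.52 km
PM-61→MS7: c = 0.047330 rad, d = 301.54 km
MS7→CR1: c = 0.078082 rad, d = 497.46 km
CR1→BM-76: c = 0.231548 rad, d = 1475.19 km
Total = 1478.52 + 301.54 + 497.46 + 1475.19 = 3752.72 km

3753 km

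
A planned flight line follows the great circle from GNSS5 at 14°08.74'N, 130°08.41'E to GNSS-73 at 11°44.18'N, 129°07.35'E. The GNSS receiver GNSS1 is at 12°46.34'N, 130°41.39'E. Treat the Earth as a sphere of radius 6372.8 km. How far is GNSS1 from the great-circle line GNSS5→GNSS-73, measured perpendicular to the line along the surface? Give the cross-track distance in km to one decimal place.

113.5 km

GNSS5: φ = +14.14567°, λ = +130.14017°
GNSS-73: φ = +11.73633°, λ = +129.12250°
GNSS1: φ = +12.77233°, λ = +130.68983°
δ₁₃ = central angle GNSS5→GNSS1 = 0.025721 rad  (haversine)
θ₁₃ = bearing GNSS5→GNSS1 = 158.667°,  θ₁₂ = bearing GNSS5→GNSS-73 = 202.491°
dₓₜ = R·arcsin(sin δ₁₃ · sin(θ₁₃ − θ₁₂)) = 6372.8·arcsin(0.02572·sin(-43.824°)) = -113.495 km
|dₓₜ| = 113.495 km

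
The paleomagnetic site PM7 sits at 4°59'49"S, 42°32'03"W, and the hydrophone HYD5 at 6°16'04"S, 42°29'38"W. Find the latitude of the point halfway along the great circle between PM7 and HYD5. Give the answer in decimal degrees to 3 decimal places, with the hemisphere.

5.632°S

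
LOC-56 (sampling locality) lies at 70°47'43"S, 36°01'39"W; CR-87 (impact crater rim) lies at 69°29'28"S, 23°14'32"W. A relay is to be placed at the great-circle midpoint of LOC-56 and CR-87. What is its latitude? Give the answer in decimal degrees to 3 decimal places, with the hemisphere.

70.257°S

LOC-56: φ = -70.79528°, λ = -36.02750°
CR-87: φ = -69.49111°, λ = -23.24222°
Bx = cos φ₂ cos Δλ = 0.341666,  By = cos φ₂ sin Δλ = 0.077532
φₘ = atan2(sin φ₁ + sin φ₂, √((cos φ₁ + Bx)² + By²)) = -70.25698°
λₘ = λ₁ + atan2(By, cos φ₁ + Bx) = -29.43256°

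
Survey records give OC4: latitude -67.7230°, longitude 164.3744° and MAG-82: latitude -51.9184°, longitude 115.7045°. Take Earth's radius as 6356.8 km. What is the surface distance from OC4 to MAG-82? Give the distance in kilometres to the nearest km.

3109 km

Δφ = 15.8046°,  Δλ = -48.6699°
a = sin²(Δφ/2) + cos φ₁ cos φ₂ sin²(Δλ/2) = 0.058604
c = 2·arcsin(√a) = 0.489023 rad = 28.0189°
d = R·c = 6356.8 × 0.489023 = 3108.6 km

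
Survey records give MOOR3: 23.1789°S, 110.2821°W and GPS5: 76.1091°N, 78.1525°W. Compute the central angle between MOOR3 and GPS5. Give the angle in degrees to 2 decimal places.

Δφ = 99.2880°,  Δλ = 32.1296°
a = sin²(Δφ/2) + cos φ₁ cos φ₂ sin²(Δλ/2) = 0.597599
c = 2·arcsin(√a) = 1.767255 rad = 101.2562°

101.26°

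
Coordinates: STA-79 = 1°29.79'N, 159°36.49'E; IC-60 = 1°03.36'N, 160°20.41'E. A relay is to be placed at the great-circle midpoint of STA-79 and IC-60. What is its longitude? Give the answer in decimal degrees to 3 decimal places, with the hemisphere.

STA-79: φ = +1.49650°, λ = +159.60817°
IC-60: φ = +1.05600°, λ = +160.34017°
Bx = cos φ₂ cos Δλ = 0.999749,  By = cos φ₂ sin Δλ = 0.012773
φₘ = atan2(sin φ₁ + sin φ₂, √((cos φ₁ + Bx)² + By²)) = 1.27628°
λₘ = λ₁ + atan2(By, cos φ₁ + Bx) = 159.97420°

159.974°E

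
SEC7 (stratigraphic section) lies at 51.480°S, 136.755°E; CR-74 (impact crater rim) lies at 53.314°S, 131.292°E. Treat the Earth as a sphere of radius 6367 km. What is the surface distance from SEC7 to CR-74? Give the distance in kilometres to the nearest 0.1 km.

422.6 km

Δφ = -1.8340°,  Δλ = -5.4630°
a = sin²(Δφ/2) + cos φ₁ cos φ₂ sin²(Δλ/2) = 0.001101
c = 2·arcsin(√a) = 0.066379 rad = 3.8032°
d = R·c = 6367 × 0.066379 = 422.6 km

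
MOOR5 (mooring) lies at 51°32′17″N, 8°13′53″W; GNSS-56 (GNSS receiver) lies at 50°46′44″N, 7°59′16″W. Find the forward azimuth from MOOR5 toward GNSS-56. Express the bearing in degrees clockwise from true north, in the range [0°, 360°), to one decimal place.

168.5°

MOOR5: φ = +51.53806°, λ = -8.23139°
GNSS-56: φ = +50.77889°, λ = -7.98778°
Δλ = 0.2436°
y = sin Δλ · cos φ₂ = 0.002688
x = cos φ₁ sin φ₂ − sin φ₁ cos φ₂ cos Δλ = -0.013245
θ = atan2(y, x) = 168.5260° → 168.5260° (mod 360°)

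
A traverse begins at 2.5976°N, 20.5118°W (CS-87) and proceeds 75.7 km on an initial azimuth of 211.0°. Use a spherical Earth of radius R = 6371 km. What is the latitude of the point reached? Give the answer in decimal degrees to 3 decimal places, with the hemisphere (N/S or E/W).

2.014°N

δ = d/R = 75.7/6371 = 0.011882 rad
φ₂ = arcsin(sin φ₁ cos δ + cos φ₁ sin δ cos θ)
   = arcsin(0.04532·0.99993 + 0.99897·0.01188·-0.85717) = 2.01401°
λ₂ = λ₁ + atan2(sin θ sin δ cos φ₁, cos δ − sin φ₁ sin φ₂) = -20.86264°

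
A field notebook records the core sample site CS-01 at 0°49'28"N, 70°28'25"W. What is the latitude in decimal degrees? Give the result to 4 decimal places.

0° + 49′/60 + 28″/3600 = 0 + 0.81667 + 0.00778 = 0.8244°

0.8244°N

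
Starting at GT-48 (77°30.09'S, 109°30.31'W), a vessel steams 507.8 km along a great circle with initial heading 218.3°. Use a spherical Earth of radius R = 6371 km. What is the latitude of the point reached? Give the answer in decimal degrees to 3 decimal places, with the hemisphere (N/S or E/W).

80.654°S

GT-48: φ = -77.50150°, λ = -109.50517°
δ = d/R = 507.8/6371 = 0.079705 rad
φ₂ = arcsin(sin φ₁ cos δ + cos φ₁ sin δ cos θ)
   = arcsin(-0.97630·0.99683 + 0.21641·0.07962·-0.78478) = -80.65364°
λ₂ = λ₁ + atan2(sin θ sin δ cos φ₁, cos δ − sin φ₁ sin φ₂) = -127.19461°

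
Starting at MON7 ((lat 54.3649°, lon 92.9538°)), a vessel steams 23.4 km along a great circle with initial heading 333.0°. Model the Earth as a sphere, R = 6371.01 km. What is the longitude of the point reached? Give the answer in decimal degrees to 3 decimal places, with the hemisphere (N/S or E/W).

92.789°E

δ = d/R = 23.4/6371.01 = 0.003673 rad
φ₂ = arcsin(sin φ₁ cos δ + cos φ₁ sin δ cos θ)
   = arcsin(0.81274·0.99999 + 0.58262·0.00367·0.89101) = 54.55229°
λ₂ = λ₁ + atan2(sin θ sin δ cos φ₁, cos δ − sin φ₁ sin φ₂) = 92.78907°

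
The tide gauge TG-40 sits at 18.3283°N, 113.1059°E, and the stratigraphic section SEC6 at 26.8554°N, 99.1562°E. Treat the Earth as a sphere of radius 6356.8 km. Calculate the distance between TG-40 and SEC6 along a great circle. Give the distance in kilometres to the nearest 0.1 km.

Δφ = 8.5271°,  Δλ = -13.9497°
a = sin²(Δφ/2) + cos φ₁ cos φ₂ sin²(Δλ/2) = 0.018015
c = 2·arcsin(√a) = 0.269256 rad = 15.4272°
d = R·c = 6356.8 × 0.269256 = 1711.6 km

1711.6 km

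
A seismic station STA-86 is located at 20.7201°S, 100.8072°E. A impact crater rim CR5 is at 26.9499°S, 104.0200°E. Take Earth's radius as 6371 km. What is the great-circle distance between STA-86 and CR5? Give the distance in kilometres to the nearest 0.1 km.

Δφ = -6.2298°,  Δλ = 3.2128°
a = sin²(Δφ/2) + cos φ₁ cos φ₂ sin²(Δλ/2) = 0.003608
c = 2·arcsin(√a) = 0.120204 rad = 6.8872°
d = R·c = 6371 × 0.120204 = 765.8 km

765.8 km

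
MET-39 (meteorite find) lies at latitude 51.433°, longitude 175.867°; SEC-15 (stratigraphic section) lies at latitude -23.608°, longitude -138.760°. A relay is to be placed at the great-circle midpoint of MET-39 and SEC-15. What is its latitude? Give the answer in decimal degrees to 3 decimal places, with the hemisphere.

Bx = cos φ₂ cos Δλ = 0.643695,  By = cos φ₂ sin Δλ = 0.652131
φₘ = atan2(sin φ₁ + sin φ₂, √((cos φ₁ + Bx)² + By²)) = 14.98316°
λₘ = λ₁ + atan2(By, cos φ₁ + Bx) = -156.90019°

14.983°N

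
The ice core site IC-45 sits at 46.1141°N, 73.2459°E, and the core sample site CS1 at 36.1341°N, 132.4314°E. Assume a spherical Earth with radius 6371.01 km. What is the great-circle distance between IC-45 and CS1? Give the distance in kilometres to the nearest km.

4961 km

Δφ = -9.9800°,  Δλ = 59.1855°
a = sin²(Δφ/2) + cos φ₁ cos φ₂ sin²(Δλ/2) = 0.144103
c = 2·arcsin(√a) = 0.778746 rad = 44.6189°
d = R·c = 6371.01 × 0.778746 = 4961.4 km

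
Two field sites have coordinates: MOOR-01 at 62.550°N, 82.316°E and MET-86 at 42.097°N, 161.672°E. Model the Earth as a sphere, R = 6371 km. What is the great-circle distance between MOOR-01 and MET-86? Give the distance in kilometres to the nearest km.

Δφ = -20.4530°,  Δλ = 79.3560°
a = sin²(Δφ/2) + cos φ₁ cos φ₂ sin²(Δλ/2) = 0.170955
c = 2·arcsin(√a) = 0.852518 rad = 48.8457°
d = R·c = 6371 × 0.852518 = 5431.4 km

5431 km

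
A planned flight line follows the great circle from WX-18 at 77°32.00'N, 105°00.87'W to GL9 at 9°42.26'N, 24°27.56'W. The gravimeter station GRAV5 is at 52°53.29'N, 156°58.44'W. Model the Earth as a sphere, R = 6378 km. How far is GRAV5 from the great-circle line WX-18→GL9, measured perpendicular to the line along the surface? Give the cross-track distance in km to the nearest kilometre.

1601 km

WX-18: φ = +77.53333°, λ = -105.01450°
GL9: φ = +9.70433°, λ = -24.45933°
GRAV5: φ = +52.88817°, λ = -156.97400°
δ₁₃ = central angle WX-18→GRAV5 = 0.537640 rad  (haversine)
θ₁₃ = bearing WX-18→GRAV5 = 248.114°,  θ₁₂ = bearing WX-18→GL9 = 97.125°
dₓₜ = R·arcsin(sin δ₁₃ · sin(θ₁₃ − θ₁₂)) = 6378·arcsin(0.51211·sin(150.989°)) = 1600.823 km
|dₓₜ| = 1600.823 km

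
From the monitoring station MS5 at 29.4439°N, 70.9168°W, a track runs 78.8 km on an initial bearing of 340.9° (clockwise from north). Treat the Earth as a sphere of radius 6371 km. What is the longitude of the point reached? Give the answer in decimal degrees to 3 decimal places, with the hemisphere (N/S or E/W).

δ = d/R = 78.8/6371 = 0.012369 rad
φ₂ = arcsin(sin φ₁ cos δ + cos φ₁ sin δ cos θ)
   = arcsin(0.49157·0.99992 + 0.87084·0.01237·0.94495) = 30.11328°
λ₂ = λ₁ + atan2(sin θ sin δ cos φ₁, cos δ − sin φ₁ sin φ₂) = -71.18486°

71.185°W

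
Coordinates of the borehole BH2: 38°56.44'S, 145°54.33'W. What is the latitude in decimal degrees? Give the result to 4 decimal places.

38.9407°S

38° + 56.44′/60 = 38 + 0.94067 = 38.9407°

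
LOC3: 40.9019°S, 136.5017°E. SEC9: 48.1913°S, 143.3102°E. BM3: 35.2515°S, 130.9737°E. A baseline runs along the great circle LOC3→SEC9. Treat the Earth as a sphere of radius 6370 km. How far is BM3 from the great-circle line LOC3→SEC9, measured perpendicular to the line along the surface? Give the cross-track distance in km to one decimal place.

δ₁₃ = central angle LOC3→BM3 = 0.124414 rad  (haversine)
θ₁₃ = bearing LOC3→BM3 = 320.659°,  θ₁₂ = bearing LOC3→SEC9 = 148.695°
dₓₜ = R·arcsin(sin δ₁₃ · sin(θ₁₃ − θ₁₂)) = 6370·arcsin(0.12409·sin(171.964°)) = 110.516 km
|dₓₜ| = 110.516 km

110.5 km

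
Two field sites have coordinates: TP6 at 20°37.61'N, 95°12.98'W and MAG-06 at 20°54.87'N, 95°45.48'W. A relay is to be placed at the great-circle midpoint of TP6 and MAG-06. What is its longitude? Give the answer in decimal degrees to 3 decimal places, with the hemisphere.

95.487°W

TP6: φ = +20.62683°, λ = -95.21633°
MAG-06: φ = +20.91450°, λ = -95.75800°
Bx = cos φ₂ cos Δλ = 0.934072,  By = cos φ₂ sin Δλ = -0.008831
φₘ = atan2(sin φ₁ + sin φ₂, √((cos φ₁ + Bx)² + By²)) = 20.77088°
λₘ = λ₁ + atan2(By, cos φ₁ + Bx) = -95.48691°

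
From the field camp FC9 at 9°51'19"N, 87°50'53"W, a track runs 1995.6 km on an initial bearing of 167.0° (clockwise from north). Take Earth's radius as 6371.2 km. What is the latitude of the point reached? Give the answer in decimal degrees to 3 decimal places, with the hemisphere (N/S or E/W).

FC9: φ = +9.85528°, λ = -87.84806°
δ = d/R = 1995.6/6371.2 = 0.313222 rad
φ₂ = arcsin(sin φ₁ cos δ + cos φ₁ sin δ cos θ)
   = arcsin(0.17116·0.95135 + 0.98524·0.30813·-0.97437) = -7.64098°
λ₂ = λ₁ + atan2(sin θ sin δ cos φ₁, cos δ − sin φ₁ sin φ₂) = -83.83785°

7.641°S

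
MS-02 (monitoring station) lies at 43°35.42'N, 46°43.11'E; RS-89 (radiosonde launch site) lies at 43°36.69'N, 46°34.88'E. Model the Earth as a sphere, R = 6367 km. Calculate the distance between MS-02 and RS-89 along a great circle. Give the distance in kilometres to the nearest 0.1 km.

MS-02: φ = +43.59033°, λ = +46.71850°
RS-89: φ = +43.61150°, λ = +46.58133°
Δφ = 0.0212°,  Δλ = -0.1372°
a = sin²(Δφ/2) + cos φ₁ cos φ₂ sin²(Δλ/2) = 0.000001
c = 2·arcsin(√a) = 0.001773 rad = 0.1016°
d = R·c = 6367 × 0.001773 = 11.3 km

11.3 km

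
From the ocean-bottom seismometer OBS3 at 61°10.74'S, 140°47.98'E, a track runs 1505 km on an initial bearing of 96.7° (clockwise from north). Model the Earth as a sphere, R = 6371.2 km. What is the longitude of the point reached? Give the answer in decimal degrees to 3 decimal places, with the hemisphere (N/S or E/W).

OBS3: φ = -61.17900°, λ = +140.79967°
δ = d/R = 1505/6371.2 = 0.236219 rad
φ₂ = arcsin(sin φ₁ cos δ + cos φ₁ sin δ cos θ)
   = arcsin(-0.87613·0.97223 + 0.48207·0.23403·-0.11667) = -59.87841°
λ₂ = λ₁ + atan2(sin θ sin δ cos φ₁, cos δ − sin φ₁ sin φ₂) = 168.39082°

168.391°E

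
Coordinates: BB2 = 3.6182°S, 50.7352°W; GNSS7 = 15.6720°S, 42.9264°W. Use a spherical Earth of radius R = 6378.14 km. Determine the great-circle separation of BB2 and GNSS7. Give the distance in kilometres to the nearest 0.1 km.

Δφ = -12.0538°,  Δλ = 7.8088°
a = sin²(Δφ/2) + cos φ₁ cos φ₂ sin²(Δλ/2) = 0.015479
c = 2·arcsin(√a) = 0.249478 rad = 14.2940°
d = R·c = 6378.14 × 0.249478 = 1591.2 km

1591.2 km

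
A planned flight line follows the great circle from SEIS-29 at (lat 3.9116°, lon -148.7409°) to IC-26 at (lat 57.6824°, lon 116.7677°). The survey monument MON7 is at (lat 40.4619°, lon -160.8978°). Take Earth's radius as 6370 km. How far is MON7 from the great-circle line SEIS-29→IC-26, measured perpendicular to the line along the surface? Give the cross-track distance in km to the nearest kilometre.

δ₁₃ = central angle SEIS-29→MON7 = 0.665979 rad  (haversine)
θ₁₃ = bearing SEIS-29→MON7 = 344.969°,  θ₁₂ = bearing SEIS-29→IC-26 = 327.789°
dₓₜ = R·arcsin(sin δ₁₃ · sin(θ₁₃ − θ₁₂)) = 6370·arcsin(0.61783·sin(17.180°)) = 1169.043 km
|dₓₜ| = 1169.043 km

1169 km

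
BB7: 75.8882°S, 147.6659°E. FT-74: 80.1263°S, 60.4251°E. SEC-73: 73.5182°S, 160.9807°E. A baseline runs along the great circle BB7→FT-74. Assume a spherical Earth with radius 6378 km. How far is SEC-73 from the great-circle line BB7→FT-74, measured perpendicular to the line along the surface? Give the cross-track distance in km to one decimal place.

206.8 km

δ₁₃ = central angle BB7→SEC-73 = 0.073702 rad  (haversine)
θ₁₃ = bearing BB7→SEC-73 = 62.539°,  θ₁₂ = bearing BB7→FT-74 = 216.414°
dₓₜ = R·arcsin(sin δ₁₃ · sin(θ₁₃ − θ₁₂)) = 6378·arcsin(0.07364·sin(-153.875°)) = -206.840 km
|dₓₜ| = 206.840 km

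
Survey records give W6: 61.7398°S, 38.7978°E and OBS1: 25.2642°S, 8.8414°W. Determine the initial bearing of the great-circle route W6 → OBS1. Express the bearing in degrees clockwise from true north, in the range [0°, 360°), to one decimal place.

296.6°

Δλ = -47.6392°
y = sin Δλ · cos φ₂ = -0.668239
x = cos φ₁ sin φ₂ − sin φ₁ cos φ₂ cos Δλ = 0.334641
θ = atan2(y, x) = -63.3992° → 296.6008° (mod 360°)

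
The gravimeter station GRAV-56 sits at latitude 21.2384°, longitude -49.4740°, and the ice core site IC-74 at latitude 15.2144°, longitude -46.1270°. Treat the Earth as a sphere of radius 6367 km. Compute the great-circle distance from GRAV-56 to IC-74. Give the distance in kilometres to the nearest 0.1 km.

Δφ = -6.0240°,  Δλ = 3.3470°
a = sin²(Δφ/2) + cos φ₁ cos φ₂ sin²(Δλ/2) = 0.003528
c = 2·arcsin(√a) = 0.118865 rad = 6.8105°
d = R·c = 6367 × 0.118865 = 756.8 km

756.8 km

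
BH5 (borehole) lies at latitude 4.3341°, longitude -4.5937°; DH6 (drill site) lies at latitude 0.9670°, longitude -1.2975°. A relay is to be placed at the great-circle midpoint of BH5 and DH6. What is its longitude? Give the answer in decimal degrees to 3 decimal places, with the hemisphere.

Bx = cos φ₂ cos Δλ = 0.998203,  By = cos φ₂ sin Δλ = 0.057490
φₘ = atan2(sin φ₁ + sin φ₂, √((cos φ₁ + Bx)² + By²)) = 2.65165°
λₘ = λ₁ + atan2(By, cos φ₁ + Bx) = -2.94336°

2.943°W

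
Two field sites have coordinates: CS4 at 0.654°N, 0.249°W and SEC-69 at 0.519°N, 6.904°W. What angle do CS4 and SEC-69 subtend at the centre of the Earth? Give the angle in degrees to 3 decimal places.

6.656°

Δφ = -0.1350°,  Δλ = -6.6550°
a = sin²(Δφ/2) + cos φ₁ cos φ₂ sin²(Δλ/2) = 0.003370
c = 2·arcsin(√a) = 0.116169 rad = 6.6560°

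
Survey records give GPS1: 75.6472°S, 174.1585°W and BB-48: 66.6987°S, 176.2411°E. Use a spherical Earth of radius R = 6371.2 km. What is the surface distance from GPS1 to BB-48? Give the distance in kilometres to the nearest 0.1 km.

1049.8 km

Δφ = 8.9485°,  Δλ = -9.6004°
a = sin²(Δφ/2) + cos φ₁ cos φ₂ sin²(Δλ/2) = 0.006772
c = 2·arcsin(√a) = 0.164775 rad = 9.4409°
d = R·c = 6371.2 × 0.164775 = 1049.8 km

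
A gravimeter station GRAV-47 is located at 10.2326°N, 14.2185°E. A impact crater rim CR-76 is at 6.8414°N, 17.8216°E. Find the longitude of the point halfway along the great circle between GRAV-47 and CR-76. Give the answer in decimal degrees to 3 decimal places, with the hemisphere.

16.028°E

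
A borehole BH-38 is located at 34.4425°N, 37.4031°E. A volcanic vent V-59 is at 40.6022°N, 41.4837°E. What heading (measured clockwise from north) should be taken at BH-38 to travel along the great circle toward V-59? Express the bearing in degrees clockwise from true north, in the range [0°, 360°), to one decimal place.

Δλ = 4.0806°
y = sin Δλ · cos φ₂ = 0.054028
x = cos φ₁ sin φ₂ − sin φ₁ cos φ₂ cos Δλ = 0.108389
θ = atan2(y, x) = 26.4946° → 26.4946° (mod 360°)

26.5°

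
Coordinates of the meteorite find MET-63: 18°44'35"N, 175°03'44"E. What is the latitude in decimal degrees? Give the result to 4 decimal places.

18.7431°N

18° + 44′/60 + 35″/3600 = 18 + 0.73333 + 0.00972 = 18.7431°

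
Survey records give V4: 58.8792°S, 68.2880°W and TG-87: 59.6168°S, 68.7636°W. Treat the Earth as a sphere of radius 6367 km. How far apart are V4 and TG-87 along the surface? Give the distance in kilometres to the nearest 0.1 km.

Δφ = -0.7376°,  Δλ = -0.4756°
a = sin²(Δφ/2) + cos φ₁ cos φ₂ sin²(Δλ/2) = 0.000046
c = 2·arcsin(√a) = 0.013555 rad = 0.7766°
d = R·c = 6367 × 0.013555 = 86.3 km

86.3 km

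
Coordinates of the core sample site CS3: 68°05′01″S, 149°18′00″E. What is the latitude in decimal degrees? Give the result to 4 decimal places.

68° + 5′/60 + 1″/3600 = 68 + 0.08333 + 0.00028 = 68.0836°

68.0836°S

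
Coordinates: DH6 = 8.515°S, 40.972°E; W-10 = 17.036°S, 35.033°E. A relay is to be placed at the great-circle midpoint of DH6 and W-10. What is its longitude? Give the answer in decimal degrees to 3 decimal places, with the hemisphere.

38.053°E

Bx = cos φ₂ cos Δλ = 0.950989,  By = cos φ₂ sin Δλ = -0.098929
φₘ = atan2(sin φ₁ + sin φ₂, √((cos φ₁ + Bx)² + By²)) = -12.79211°
λₘ = λ₁ + atan2(By, cos φ₁ + Bx) = 38.05271°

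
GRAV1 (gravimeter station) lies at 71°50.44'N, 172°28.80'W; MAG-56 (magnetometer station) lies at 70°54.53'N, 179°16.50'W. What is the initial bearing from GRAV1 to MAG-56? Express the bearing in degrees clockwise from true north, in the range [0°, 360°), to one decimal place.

GRAV1: φ = +71.84067°, λ = -172.48000°
MAG-56: φ = +70.90883°, λ = -179.27500°
Δλ = -6.7950°
y = sin Δλ · cos φ₂ = -0.038698
x = cos φ₁ sin φ₂ − sin φ₁ cos φ₂ cos Δλ = -0.014080
θ = atan2(y, x) = -109.9932° → 250.0068° (mod 360°)

250.0°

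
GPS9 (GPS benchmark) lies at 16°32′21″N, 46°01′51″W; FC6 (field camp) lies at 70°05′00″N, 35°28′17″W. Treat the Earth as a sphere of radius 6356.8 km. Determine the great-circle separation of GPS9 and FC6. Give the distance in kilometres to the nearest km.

GPS9: φ = +16.53917°, λ = -46.03083°
FC6: φ = +70.08333°, λ = -35.47139°
Δφ = 53.5442°,  Δλ = 10.5594°
a = sin²(Δφ/2) + cos φ₁ cos φ₂ sin²(Δλ/2) = 0.205664
c = 2·arcsin(√a) = 0.941380 rad = 53.9371°
d = R·c = 6356.8 × 0.941380 = 5984.2 km

5984 km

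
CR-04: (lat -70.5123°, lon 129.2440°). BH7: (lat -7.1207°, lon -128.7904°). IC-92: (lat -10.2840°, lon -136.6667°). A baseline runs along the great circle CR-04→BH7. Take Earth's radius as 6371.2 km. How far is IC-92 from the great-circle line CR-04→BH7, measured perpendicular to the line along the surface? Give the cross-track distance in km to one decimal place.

δ₁₃ = central angle CR-04→IC-92 = 1.425392 rad  (haversine)
θ₁₃ = bearing CR-04→IC-92 = 97.299°,  θ₁₂ = bearing CR-04→BH7 = 103.625°
dₓₜ = R·arcsin(sin δ₁₃ · sin(θ₁₃ − θ₁₂)) = 6371.2·arcsin(0.98945·sin(-6.326°)) = -696.018 km
|dₓₜ| = 696.018 km

696.0 km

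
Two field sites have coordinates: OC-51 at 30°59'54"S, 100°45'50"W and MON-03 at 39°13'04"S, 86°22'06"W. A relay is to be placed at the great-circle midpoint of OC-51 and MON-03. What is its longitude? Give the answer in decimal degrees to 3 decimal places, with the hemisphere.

93.932°W

OC-51: φ = -30.99833°, λ = -100.76389°
MON-03: φ = -39.21778°, λ = -86.36833°
Bx = cos φ₂ cos Δλ = 0.750423,  By = cos φ₂ sin Δλ = 0.192614
φₘ = atan2(sin φ₁ + sin φ₂, √((cos φ₁ + Bx)² + By²)) = -35.32106°
λₘ = λ₁ + atan2(By, cos φ₁ + Bx) = -93.93161°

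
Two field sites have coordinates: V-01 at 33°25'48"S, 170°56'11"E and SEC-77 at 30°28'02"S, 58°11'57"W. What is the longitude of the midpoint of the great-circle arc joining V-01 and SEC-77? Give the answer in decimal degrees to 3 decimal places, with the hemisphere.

121.611°W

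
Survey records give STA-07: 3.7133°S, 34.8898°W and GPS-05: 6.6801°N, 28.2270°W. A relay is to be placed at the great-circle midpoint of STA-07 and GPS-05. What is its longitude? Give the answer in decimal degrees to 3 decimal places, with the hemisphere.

31.566°W

Bx = cos φ₂ cos Δλ = 0.986503,  By = cos φ₂ sin Δλ = 0.115238
φₘ = atan2(sin φ₁ + sin φ₂, √((cos φ₁ + Bx)² + By²)) = 1.48591°
λₘ = λ₁ + atan2(By, cos φ₁ + Bx) = -31.56626°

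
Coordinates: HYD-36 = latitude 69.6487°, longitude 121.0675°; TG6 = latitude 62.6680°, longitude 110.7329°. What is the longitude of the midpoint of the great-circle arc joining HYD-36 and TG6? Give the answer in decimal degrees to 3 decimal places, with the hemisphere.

Bx = cos φ₂ cos Δλ = 0.451697,  By = cos φ₂ sin Δλ = -0.082369
φₘ = atan2(sin φ₁ + sin φ₂, √((cos φ₁ + Bx)² + By²)) = 66.24285°
λₘ = λ₁ + atan2(By, cos φ₁ + Bx) = 115.18511°

115.185°E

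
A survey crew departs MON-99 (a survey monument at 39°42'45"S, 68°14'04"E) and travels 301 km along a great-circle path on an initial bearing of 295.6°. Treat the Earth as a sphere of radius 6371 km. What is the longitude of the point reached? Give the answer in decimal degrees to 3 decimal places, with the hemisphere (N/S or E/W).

MON-99: φ = -39.71250°, λ = +68.23444°
δ = d/R = 301/6371 = 0.047245 rad
φ₂ = arcsin(sin φ₁ cos δ + cos φ₁ sin δ cos θ)
   = arcsin(-0.63894·0.99888 + 0.76926·0.04723·0.43209) = -38.50075°
λ₂ = λ₁ + atan2(sin θ sin δ cos φ₁, cos δ − sin φ₁ sin φ₂) = 65.11469°

65.115°E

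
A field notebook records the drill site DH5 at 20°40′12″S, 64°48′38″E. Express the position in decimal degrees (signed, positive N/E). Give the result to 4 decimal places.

-20.6700°, +64.8106°

lat: 20.6700° S → -20.6700°
lon: 64.8106° E → +64.8106°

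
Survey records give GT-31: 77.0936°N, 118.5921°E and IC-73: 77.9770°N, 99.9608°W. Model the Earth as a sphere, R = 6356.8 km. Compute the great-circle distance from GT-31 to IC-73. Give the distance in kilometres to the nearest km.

2609 km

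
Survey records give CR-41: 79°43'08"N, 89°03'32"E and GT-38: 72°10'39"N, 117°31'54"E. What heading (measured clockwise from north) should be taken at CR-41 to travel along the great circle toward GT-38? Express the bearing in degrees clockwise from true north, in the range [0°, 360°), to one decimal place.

CR-41: φ = +79.71889°, λ = +89.05889°
GT-38: φ = +72.17750°, λ = +117.53167°
Δλ = 28.4728°
y = sin Δλ · cos φ₂ = 0.145916
x = cos φ₁ sin φ₂ − sin φ₁ cos φ₂ cos Δλ = -0.094816
θ = atan2(y, x) = 123.0157° → 123.0157° (mod 360°)

123.0°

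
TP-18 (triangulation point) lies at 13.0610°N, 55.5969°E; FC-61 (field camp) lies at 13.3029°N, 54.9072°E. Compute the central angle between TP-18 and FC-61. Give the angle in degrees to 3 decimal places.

Δφ = 0.2419°,  Δλ = -0.6897°
a = sin²(Δφ/2) + cos φ₁ cos φ₂ sin²(Δλ/2) = 0.000039
c = 2·arcsin(√a) = 0.012458 rad = 0.7138°

0.714°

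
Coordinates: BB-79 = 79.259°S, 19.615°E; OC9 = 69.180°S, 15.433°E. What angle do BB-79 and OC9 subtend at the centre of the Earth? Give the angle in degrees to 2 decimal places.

10.14°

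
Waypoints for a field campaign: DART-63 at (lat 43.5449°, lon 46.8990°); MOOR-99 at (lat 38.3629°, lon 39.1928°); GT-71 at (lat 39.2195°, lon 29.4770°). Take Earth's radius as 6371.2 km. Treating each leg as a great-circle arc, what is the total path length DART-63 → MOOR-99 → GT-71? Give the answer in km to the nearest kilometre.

1713 km

DART-63→MOOR-99: c = 0.135899 rad, d = 865.84 km
MOOR-99→GT-71: c = 0.132948 rad, d = 847.04 km
Total = 865.84 + 847.04 = 1712.88 km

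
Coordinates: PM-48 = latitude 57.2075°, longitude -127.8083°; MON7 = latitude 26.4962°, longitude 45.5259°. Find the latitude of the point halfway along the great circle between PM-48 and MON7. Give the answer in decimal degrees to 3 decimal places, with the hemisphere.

Bx = cos φ₂ cos Δλ = -0.888914,  By = cos φ₂ sin Δλ = 0.103886
φₘ = atan2(sin φ₁ + sin φ₂, √((cos φ₁ + Bx)² + By²)) = 74.26603°
λₘ = λ₁ + atan2(By, cos φ₁ + Bx) = 35.53927°

74.266°N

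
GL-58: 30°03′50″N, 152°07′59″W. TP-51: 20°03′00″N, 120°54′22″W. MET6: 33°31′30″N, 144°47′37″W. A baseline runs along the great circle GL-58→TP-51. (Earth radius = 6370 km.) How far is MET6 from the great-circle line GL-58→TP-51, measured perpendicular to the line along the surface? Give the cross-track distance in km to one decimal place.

541.7 km

GL-58: φ = +30.06389°, λ = -152.13306°
TP-51: φ = +20.05000°, λ = -120.90611°
MET6: φ = +33.52500°, λ = -144.79361°
δ₁₃ = central angle GL-58→MET6 = 0.124462 rad  (haversine)
θ₁₃ = bearing GL-58→MET6 = 59.078°,  θ₁₂ = bearing GL-58→TP-51 = 102.246°
dₓₜ = R·arcsin(sin δ₁₃ · sin(θ₁₃ − θ₁₂)) = 6370·arcsin(0.12414·sin(-43.168°)) = -541.659 km
|dₓₜ| = 541.659 km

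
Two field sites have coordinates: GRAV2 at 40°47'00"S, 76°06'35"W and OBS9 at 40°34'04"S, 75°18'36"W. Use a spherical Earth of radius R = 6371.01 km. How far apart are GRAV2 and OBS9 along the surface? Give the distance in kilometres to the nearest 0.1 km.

GRAV2: φ = -40.78333°, λ = -76.10972°
OBS9: φ = -40.56778°, λ = -75.31000°
Δφ = 0.2156°,  Δλ = 0.7997°
a = sin²(Δφ/2) + cos φ₁ cos φ₂ sin²(Δλ/2) = 0.000032
c = 2·arcsin(√a) = 0.011234 rad = 0.6437°
d = R·c = 6371.01 × 0.011234 = 71.6 km

71.6 km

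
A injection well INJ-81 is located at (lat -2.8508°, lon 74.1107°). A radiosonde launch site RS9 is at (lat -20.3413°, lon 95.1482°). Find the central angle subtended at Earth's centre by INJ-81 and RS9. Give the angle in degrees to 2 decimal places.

Δφ = -17.4905°,  Δλ = 21.0375°
a = sin²(Δφ/2) + cos φ₁ cos φ₂ sin²(Δλ/2) = 0.054327
c = 2·arcsin(√a) = 0.470490 rad = 26.9571°

26.96°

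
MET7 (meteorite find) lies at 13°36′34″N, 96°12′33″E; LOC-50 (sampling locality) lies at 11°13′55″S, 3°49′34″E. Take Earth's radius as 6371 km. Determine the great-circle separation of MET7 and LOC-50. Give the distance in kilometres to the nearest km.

MET7: φ = +13.60944°, λ = +96.20917°
LOC-50: φ = -11.23194°, λ = +3.82611°
Δφ = -24.8414°,  Δλ = -92.3831°
a = sin²(Δφ/2) + cos φ₁ cos φ₂ sin²(Δλ/2) = 0.542736
c = 2·arcsin(√a) = 1.656372 rad = 94.9031°
d = R·c = 6371 × 1.656372 = 10552.7 km

10553 km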